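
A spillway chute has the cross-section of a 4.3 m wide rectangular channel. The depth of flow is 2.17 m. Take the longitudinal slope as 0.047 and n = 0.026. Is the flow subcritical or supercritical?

Flow area A = b·y = 4.3 × 2.17 = 9.331 m². Wetted perimeter P = b + 2y = 4.3 + 2×2.17 = 8.64 m.
Hydraulic radius R = A/P = 9.331/8.64 = 1.08 m.
V = (1/n) R^(2/3) √S = (1/0.026) × 1.08^(2/3) × √0.047 = 8.777 m/s. Hydraulic depth D_h = A/T = 9.331/4.3 = 2.17 m.
Froude number Fr = V/√(g·D_h) = 8.777/√(9.81×2.17) = 1.9, which is greater than 1, so the flow is supercritical.

supercritical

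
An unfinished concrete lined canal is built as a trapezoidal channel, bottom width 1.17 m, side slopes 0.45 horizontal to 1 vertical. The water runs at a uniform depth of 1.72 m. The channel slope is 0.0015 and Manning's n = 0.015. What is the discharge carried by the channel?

With bottom width b = 1.17 m and side slope z = 0.45: A = (b + zy)y = (1.17 + 0.45×1.72)×1.72 = 3.344 m²; P = b + 2y√(1+z²) = 1.17 + 2×1.72×1.097 = 4.942 m.
Hydraulic radius R = A/P = 3.344/4.942 = 0.6765 m.
Manning's equation: Q = (1/n) A R^(2/3) S^(1/2) = (1/0.015) × 3.344 × 0.6765^(2/3) × 0.0015^(1/2) = 6.65 m³/s.

Q = 6.65 m³/s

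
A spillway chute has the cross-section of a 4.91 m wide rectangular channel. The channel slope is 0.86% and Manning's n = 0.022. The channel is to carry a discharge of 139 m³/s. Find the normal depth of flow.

y_n = 4.85 m

Manning's equation rearranged: A R^(2/3) = nQ / (1·√S) = 0.022 × 139 / (√0.0086) = 32.98.
At y = 3.75 m: A R^(2/3) = 23.95 — short.
At y = 5.97 m: A R^(2/3) = 42.4 — over.
At y = 4.85 m: A R^(2/3) = 32.98 — matches.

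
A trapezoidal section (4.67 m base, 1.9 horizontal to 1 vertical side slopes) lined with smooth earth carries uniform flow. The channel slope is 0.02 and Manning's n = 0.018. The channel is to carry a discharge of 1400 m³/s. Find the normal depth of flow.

Manning's equation rearranged: A R^(2/3) = nQ / (1·√S) = 0.018 × 1400 / (√0.02) = 178.2.
Try y = 3.88 m: A R^(2/3) = 78.8 — short.
Try y = 6.66 m: A R^(2/3) = 264.3 — over.
Try y = 5.61 m: A R^(2/3) = 178.5 — matches.

y_n = 5.61 m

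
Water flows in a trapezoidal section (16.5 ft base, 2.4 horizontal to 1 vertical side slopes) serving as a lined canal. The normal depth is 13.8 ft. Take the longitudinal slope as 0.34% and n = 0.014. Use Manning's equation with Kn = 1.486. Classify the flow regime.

supercritical

With bottom width b = 16.5 ft and side slope z = 2.4: A = (b + zy)y = (16.5 + 2.4×13.8)×13.8 = 684.8 ft²; P = b + 2y√(1+z²) = 16.5 + 2×13.8×2.6 = 88.26 ft.
Hydraulic radius R = A/P = 684.8/88.26 = 7.758 ft.
V = (1.486/n) R^(2/3) √S = (1.486/0.014) × 7.758^(2/3) × √0.0034 = 24.26 ft/s. Hydraulic depth D_h = A/T = 684.8/82.74 = 8.276 ft.
Froude number Fr = V/√(g·D_h) = 24.26/√(32.2×8.276) = 1.49, which is greater than 1, so the flow is supercritical.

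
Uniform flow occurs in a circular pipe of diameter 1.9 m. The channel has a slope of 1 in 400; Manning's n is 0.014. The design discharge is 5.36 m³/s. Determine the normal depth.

y_n = 1.37 m

Manning's equation rearranged: A R^(2/3) = nQ / (1·√S) = 0.014 × 5.36 / (√0.0025) = 1.501.
Trying y = 1.21 m: A R^(2/3) = 1.268 — low.
Trying y = 1.64 m: A R^(2/3) = 1.798 — high.
Trying y = 1.37 m: A R^(2/3) = 1.501 — ≈ 1.501.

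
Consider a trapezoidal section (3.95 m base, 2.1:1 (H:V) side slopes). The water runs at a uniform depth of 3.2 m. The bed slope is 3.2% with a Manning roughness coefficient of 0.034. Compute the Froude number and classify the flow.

supercritical

With bottom width b = 3.95 m and side slope z = 2.1: A = (b + zy)y = (3.95 + 2.1×3.2)×3.2 = 34.14 m²; P = b + 2y√(1+z²) = 3.95 + 2×3.2×2.326 = 18.84 m.
Hydraulic radius R = A/P = 34.14/18.84 = 1.813 m.
V = (1/n) R^(2/3) √S = (1/0.034) × 1.813^(2/3) × √0.032 = 7.822 m/s. Hydraulic depth D_h = A/T = 34.14/17.39 = 1.963 m.
Froude number Fr = V/√(g·D_h) = 7.822/√(9.81×1.963) = 1.78, which is greater than 1, so the flow is supercritical.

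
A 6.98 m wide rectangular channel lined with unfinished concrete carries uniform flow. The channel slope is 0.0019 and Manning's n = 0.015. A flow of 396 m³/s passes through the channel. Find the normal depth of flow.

Manning's equation rearranged: A R^(2/3) = nQ / (1·√S) = 0.015 × 396 / (√0.0019) = 136.3.
Try y = 11.8 m: A R^(2/3) = 159.4 — too large.
Try y = 7.44 m: A R^(2/3) = 92.46 — too small.
Try y = 10.3 m: A R^(2/3) = 136.2 — close enough.

y_n = 10.3 m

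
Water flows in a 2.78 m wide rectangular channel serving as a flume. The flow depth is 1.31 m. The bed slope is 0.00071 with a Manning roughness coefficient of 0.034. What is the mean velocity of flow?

V = 0.603 m/s

Flow area A = b·y = 2.78 × 1.31 = 3.642 m². Wetted perimeter P = b + 2y = 2.78 + 2×1.31 = 5.4 m.
Hydraulic radius R = A/P = 3.642/5.4 = 0.6744 m.
From Manning's equation, V = (1/n) R^(2/3) S^(1/2) = (1/0.034) × 0.6744^(2/3) × 0.00071^(1/2) = 0.603 m/s.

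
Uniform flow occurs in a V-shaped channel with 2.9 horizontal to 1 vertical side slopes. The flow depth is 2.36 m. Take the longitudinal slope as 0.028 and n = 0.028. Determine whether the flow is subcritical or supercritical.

For a triangular section with side slope z = 2.9: A = zy² = 2.9×2.36² = 16.15 m²; P = 2y√(1+z²) = 2×2.36×3.068 = 14.48 m.
Hydraulic radius R = A/P = 16.15/14.48 = 1.116 m.
V = (1/n) R^(2/3) √S = (1/0.028) × 1.116^(2/3) × √0.028 = 6.428 m/s. Hydraulic depth D_h = A/T = 16.15/13.69 = 1.18 m.
Froude number Fr = V/√(g·D_h) = 6.428/√(9.81×1.18) = 1.89, which is greater than 1, so the flow is supercritical.

supercritical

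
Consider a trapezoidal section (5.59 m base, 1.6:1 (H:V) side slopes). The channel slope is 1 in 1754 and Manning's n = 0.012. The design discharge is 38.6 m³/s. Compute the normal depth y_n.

Manning's equation rearranged: A R^(2/3) = nQ / (1·√S) = 0.012 × 38.6 / (√0.0005701) = 19.4.
At y = 2.15 m: A R^(2/3) = 24.49 — high.
At y = 1.9 m: A R^(2/3) = 19.38 — matches.

y_n = 1.9 m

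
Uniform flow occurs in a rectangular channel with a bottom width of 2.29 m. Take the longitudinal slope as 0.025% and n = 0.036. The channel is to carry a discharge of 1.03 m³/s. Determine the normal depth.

y_n = 1.4 m

Manning's equation rearranged: A R^(2/3) = nQ / (1·√S) = 0.036 × 1.03 / (√0.00025) = 2.345.
At y = 1.04 m: A R^(2/3) = 1.589 — low.
At y = 1.4 m: A R^(2/3) = 2.356 — matches.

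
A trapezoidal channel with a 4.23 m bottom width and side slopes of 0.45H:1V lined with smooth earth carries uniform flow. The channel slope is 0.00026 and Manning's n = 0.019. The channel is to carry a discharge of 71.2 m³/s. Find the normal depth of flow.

y_n = 6.41 m

Manning's equation rearranged: A R^(2/3) = nQ / (1·√S) = 0.019 × 71.2 / (√0.00026) = 83.9.
At y = 8.18 m: A R^(2/3) = 132.2 — high.
At y = 6.41 m: A R^(2/3) = 83.86 — close enough.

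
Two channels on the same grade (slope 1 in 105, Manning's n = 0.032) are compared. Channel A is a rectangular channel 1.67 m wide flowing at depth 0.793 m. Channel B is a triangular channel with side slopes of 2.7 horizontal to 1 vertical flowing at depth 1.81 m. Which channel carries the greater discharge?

Channel A: Flow area A = b·y = 1.67 × 0.793 = 1.324 m². Wetted perimeter P = b + 2y = 1.67 + 2×0.793 = 3.256 m. Hydraulic radius R = A/P = 1.324/3.256 = 0.4067 m. Q_A = (1/0.032)·1.324·0.4067^(2/3)·√0.009524 = 2.217 m³/s.
Channel B: For a triangular section with side slope z = 2.7: A = zy² = 2.7×1.81² = 8.845 m²; P = 2y√(1+z²) = 2×1.81×2.879 = 10.42 m. Hydraulic radius R = A/P = 8.845/10.42 = 0.8487 m. Q_B = (1/0.032)·8.845·0.8487^(2/3)·√0.009524 = 24.18 m³/s.
Q_A = 2.217 m³/s vs Q_B = 24.18 m³/s, so channel B carries more.

channel B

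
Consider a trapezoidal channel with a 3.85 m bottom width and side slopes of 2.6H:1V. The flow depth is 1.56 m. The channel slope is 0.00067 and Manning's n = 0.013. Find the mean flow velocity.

V = 1.97 m/s

With bottom width b = 3.85 m and side slope z = 2.6: A = (b + zy)y = (3.85 + 2.6×1.56)×1.56 = 12.33 m²; P = b + 2y√(1+z²) = 3.85 + 2×1.56×2.786 = 12.54 m.
Hydraulic radius R = A/P = 12.33/12.54 = 0.9834 m.
From Manning's equation, V = (1/n) R^(2/3) S^(1/2) = (1/0.013) × 0.9834^(2/3) × 0.00067^(1/2) = 1.97 m/s.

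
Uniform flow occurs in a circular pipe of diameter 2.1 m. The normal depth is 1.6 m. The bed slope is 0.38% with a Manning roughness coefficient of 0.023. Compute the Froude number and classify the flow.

subcritical

For a circular section of diameter D = 2.1 m at depth y = 1.6 m, the central angle is θ = 2 arccos(1 − 2y/D) = 4.244 rad. Then A = (D²/8)(θ − sin θ) = 2.832 m² and P = Dθ/2 = 4.456 m.
Hydraulic radius R = A/P = 2.832/4.456 = 0.6354 m.
V = (1/n) R^(2/3) √S = (1/0.023) × 0.6354^(2/3) × √0.0038 = 1.981 m/s. Hydraulic depth D_h = A/T = 2.832/1.789 = 1.583 m.
Froude number Fr = V/√(g·D_h) = 1.981/√(9.81×1.583) = 0.503, which is less than 1, so the flow is subcritical.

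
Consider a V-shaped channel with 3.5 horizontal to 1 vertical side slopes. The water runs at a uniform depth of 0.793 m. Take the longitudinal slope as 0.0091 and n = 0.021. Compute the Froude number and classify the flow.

For a triangular section with side slope z = 3.5: A = zy² = 3.5×0.793² = 2.201 m²; P = 2y√(1+z²) = 2×0.793×3.64 = 5.773 m.
Hydraulic radius R = A/P = 2.201/5.773 = 0.3812 m.
V = (1/n) R^(2/3) √S = (1/0.021) × 0.3812^(2/3) × √0.0091 = 2.388 m/s. Hydraulic depth D_h = A/T = 2.201/5.551 = 0.3965 m.
Froude number Fr = V/√(g·D_h) = 2.388/√(9.81×0.3965) = 1.21, which is greater than 1, so the flow is supercritical.

supercritical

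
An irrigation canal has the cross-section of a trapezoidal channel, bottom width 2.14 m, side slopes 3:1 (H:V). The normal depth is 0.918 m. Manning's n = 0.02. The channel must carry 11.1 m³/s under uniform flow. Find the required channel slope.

S = 0.00522

With bottom width b = 2.14 m and side slope z = 3: A = (b + zy)y = (2.14 + 3×0.918)×0.918 = 4.493 m²; P = b + 2y√(1+z²) = 2.14 + 2×0.918×3.162 = 7.946 m.
Hydraulic radius R = A/P = 4.493/7.946 = 0.5654 m.
From Manning's equation, S = [nQ / (1 A R^(2/3))]² = [0.02 × 11.1 / (1 × 4.493 × 0.5654^(2/3))]² = 0.00522.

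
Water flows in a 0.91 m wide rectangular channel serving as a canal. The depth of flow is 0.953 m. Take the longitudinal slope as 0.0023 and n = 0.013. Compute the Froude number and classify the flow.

subcritical

Flow area A = b·y = 0.91 × 0.953 = 0.8672 m². Wetted perimeter P = b + 2y = 0.91 + 2×0.953 = 2.816 m.
Hydraulic radius R = A/P = 0.8672/2.816 = 0.308 m.
V = (1/n) R^(2/3) √S = (1/0.013) × 0.308^(2/3) × √0.0023 = 1.682 m/s. Hydraulic depth D_h = A/T = 0.8672/0.91 = 0.953 m.
Froude number Fr = V/√(g·D_h) = 1.682/√(9.81×0.953) = 0.55, which is less than 1, so the flow is subcritical.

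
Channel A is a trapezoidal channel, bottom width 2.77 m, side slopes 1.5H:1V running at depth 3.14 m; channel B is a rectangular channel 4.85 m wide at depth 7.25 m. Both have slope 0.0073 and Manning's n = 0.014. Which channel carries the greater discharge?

channel B

Channel A: With bottom width b = 2.77 m and side slope z = 1.5: A = (b + zy)y = (2.77 + 1.5×3.14)×3.14 = 23.49 m²; P = b + 2y√(1+z²) = 2.77 + 2×3.14×1.803 = 14.09 m. Hydraulic radius R = A/P = 23.49/14.09 = 1.667 m. Q_A = (1/0.014)·23.49·1.667^(2/3)·√0.0073 = 201.5 m³/s.
Channel B: Flow area A = b·y = 4.85 × 7.25 = 35.16 m². Wetted perimeter P = b + 2y = 4.85 + 2×7.25 = 19.35 m. Hydraulic radius R = A/P = 35.16/19.35 = 1.817 m. Q_B = (1/0.014)·35.16·1.817^(2/3)·√0.0073 = 319.6 m³/s.
Q_A = 201.5 m³/s vs Q_B = 319.6 m³/s, so channel B carries more.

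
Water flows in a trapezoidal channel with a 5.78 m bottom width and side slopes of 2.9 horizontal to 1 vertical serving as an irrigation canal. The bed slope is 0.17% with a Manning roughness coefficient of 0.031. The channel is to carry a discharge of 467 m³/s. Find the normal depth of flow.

y_n = 6.36 m

Manning's equation rearranged: A R^(2/3) = nQ / (1·√S) = 0.031 × 467 / (√0.0017) = 351.1.
At y = 5.68 m: A R^(2/3) = 269.3 — too small.
At y = 7.36 m: A R^(2/3) = 496.3 — too large.
At y = 6.36 m: A R^(2/3) = 351 — matches.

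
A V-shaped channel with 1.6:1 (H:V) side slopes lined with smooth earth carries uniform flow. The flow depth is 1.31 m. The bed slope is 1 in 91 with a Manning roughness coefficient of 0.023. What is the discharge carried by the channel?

For a triangular section with side slope z = 1.6: A = zy² = 1.6×1.31² = 2.746 m²; P = 2y√(1+z²) = 2×1.31×1.887 = 4.943 m.
Hydraulic radius R = A/P = 2.746/4.943 = 0.5554 m.
Manning's equation: Q = (1/n) A R^(2/3) S^(1/2) = (1/0.023) × 2.746 × 0.5554^(2/3) × 0.01099^(1/2) = 8.46 m³/s.

Q = 8.46 m³/s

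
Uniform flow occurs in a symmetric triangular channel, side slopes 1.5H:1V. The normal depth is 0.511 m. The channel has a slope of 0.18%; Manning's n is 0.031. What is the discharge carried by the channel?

Q = 0.191 m³/s

For a triangular section with side slope z = 1.5: A = zy² = 1.5×0.511² = 0.3917 m²; P = 2y√(1+z²) = 2×0.511×1.803 = 1.842 m.
Hydraulic radius R = A/P = 0.3917/1.842 = 0.2126 m.
Manning's equation: Q = (1/n) A R^(2/3) S^(1/2) = (1/0.031) × 0.3917 × 0.2126^(2/3) × 0.0018^(1/2) = 0.191 m³/s.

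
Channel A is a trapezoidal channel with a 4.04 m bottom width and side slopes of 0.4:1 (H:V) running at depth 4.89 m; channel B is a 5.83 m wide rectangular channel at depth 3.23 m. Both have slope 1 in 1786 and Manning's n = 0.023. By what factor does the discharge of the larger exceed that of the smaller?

Channel A: With bottom width b = 4.04 m and side slope z = 0.4: A = (b + zy)y = (4.04 + 0.4×4.89)×4.89 = 29.32 m²; P = b + 2y√(1+z²) = 4.04 + 2×4.89×1.077 = 14.57 m. Hydraulic radius R = A/P = 29.32/14.57 = 2.012 m. Q_A = (1/0.023)·29.32·2.012^(2/3)·√0.0005599 = 48.07 m³/s.
Channel B: Flow area A = b·y = 5.83 × 3.23 = 18.83 m². Wetted perimeter P = b + 2y = 5.83 + 2×3.23 = 12.29 m. Hydraulic radius R = A/P = 18.83/12.29 = 1.532 m. Q_B = (1/0.023)·18.83·1.532^(2/3)·√0.0005599 = 25.75 m³/s.
The larger discharge is 48.07 m³/s and the smaller is 25.75 m³/s; the ratio is 1.87.

1.87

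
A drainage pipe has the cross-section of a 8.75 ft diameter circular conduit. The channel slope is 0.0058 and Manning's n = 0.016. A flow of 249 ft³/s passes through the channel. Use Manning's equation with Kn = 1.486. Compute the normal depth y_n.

y_n = 3.56 ft

Manning's equation rearranged: A R^(2/3) = nQ / (1.486·√S) = 0.016 × 249 / (1.486 × √0.0058) = 35.2.
Try y = 4.55 ft: A R^(2/3) = 54.12 — too large.
Try y = 2.97 ft: A R^(2/3) = 25.14 — too small.
Try y = 3.56 ft: A R^(2/3) = 35.22 — close enough.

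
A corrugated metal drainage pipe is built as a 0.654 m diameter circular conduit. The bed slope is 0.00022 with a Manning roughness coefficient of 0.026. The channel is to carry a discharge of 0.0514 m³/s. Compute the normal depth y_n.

Manning's equation rearranged: A R^(2/3) = nQ / (1·√S) = 0.026 × 0.0514 / (√0.00022) = 0.0901.
Try y = 0.385 m: A R^(2/3) = 0.06553 — short.
Try y = 0.484 m: A R^(2/3) = 0.09016 — matches.

y_n = 0.484 m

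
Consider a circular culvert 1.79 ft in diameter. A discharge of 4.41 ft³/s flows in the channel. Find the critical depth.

At critical depth, Q² T / (g A³) = 1, i.e. A³/T = Q²/g = 4.41²/32.2 = 0.604.
At y = 0.84 ft: A³/T = 0.8733 — over.
At y = 0.607 ft: A³/T = 0.2507 — short.
At y = 0.763 ft: A³/T = 0.6044 — ≈ 0.604.

y_c = 0.763 ft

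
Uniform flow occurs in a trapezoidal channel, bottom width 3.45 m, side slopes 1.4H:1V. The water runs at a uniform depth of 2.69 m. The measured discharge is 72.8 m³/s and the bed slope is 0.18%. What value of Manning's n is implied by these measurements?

With bottom width b = 3.45 m and side slope z = 1.4: A = (b + zy)y = (3.45 + 1.4×2.69)×2.69 = 19.41 m²; P = b + 2y√(1+z²) = 3.45 + 2×2.69×1.72 = 12.71 m.
Hydraulic radius R = A/P = 19.41/12.71 = 1.528 m.
Rearranging Manning's equation: n = (1/Q) A R^(2/3) S^(1/2) = (1/72.8) × 19.41 × 1.528^(2/3) × √0.0018 = 0.015.

n = 0.015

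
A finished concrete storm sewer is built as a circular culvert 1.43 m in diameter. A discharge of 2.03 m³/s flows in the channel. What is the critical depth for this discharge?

y_c = 0.743 m

At critical depth, Q² T / (g A³) = 1, i.e. A³/T = Q²/g = 2.03²/9.81 = 0.4201.
Trying y = 0.611 m: A³/T = 0.1985 — too small.
Trying y = 0.95 m: A³/T = 1.077 — too large.
Trying y = 0.743 m: A³/T = 0.4193 — ≈ 0.4201.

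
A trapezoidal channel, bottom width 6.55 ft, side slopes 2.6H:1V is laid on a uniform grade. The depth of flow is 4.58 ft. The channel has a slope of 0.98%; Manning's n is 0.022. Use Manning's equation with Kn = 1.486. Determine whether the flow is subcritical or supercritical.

With bottom width b = 6.55 ft and side slope z = 2.6: A = (b + zy)y = (6.55 + 2.6×4.58)×4.58 = 84.54 ft²; P = b + 2y√(1+z²) = 6.55 + 2×4.58×2.786 = 32.07 ft.
Hydraulic radius R = A/P = 84.54/32.07 = 2.636 ft.
V = (1.486/n) R^(2/3) √S = (1.486/0.022) × 2.636^(2/3) × √0.0098 = 12.76 ft/s. Hydraulic depth D_h = A/T = 84.54/30.37 = 2.784 ft.
Froude number Fr = V/√(g·D_h) = 12.76/√(32.2×2.784) = 1.35, which is greater than 1, so the flow is supercritical.

supercritical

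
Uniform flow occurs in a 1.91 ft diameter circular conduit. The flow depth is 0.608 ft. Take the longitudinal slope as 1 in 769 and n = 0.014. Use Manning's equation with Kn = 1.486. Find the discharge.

For a circular section of diameter D = 1.91 ft at depth y = 0.608 ft, the central angle is θ = 2 arccos(1 − 2y/D) = 2.398 rad. Then A = (D²/8)(θ − sin θ) = 0.7847 ft² and P = Dθ/2 = 2.29 ft.
Hydraulic radius R = A/P = 0.7847/2.29 = 0.3427 ft.
Manning's equation: Q = (1.486/n) A R^(2/3) S^(1/2) = (1.486/0.014) × 0.7847 × 0.3427^(2/3) × 0.0013^(1/2) = 1.47 ft³/s.

Q = 1.47 ft³/s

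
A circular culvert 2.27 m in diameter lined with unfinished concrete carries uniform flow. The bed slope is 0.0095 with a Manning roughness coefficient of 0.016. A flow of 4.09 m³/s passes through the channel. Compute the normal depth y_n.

y_n = 0.76 m

Manning's equation rearranged: A R^(2/3) = nQ / (1·√S) = 0.016 × 4.09 / (√0.0095) = 0.6714.
Trying y = 0.529 m: A R^(2/3) = 0.3304 — short.
Trying y = 0.955 m: A R^(2/3) = 1.025 — over.
Trying y = 0.76 m: A R^(2/3) = 0.6706 — matches.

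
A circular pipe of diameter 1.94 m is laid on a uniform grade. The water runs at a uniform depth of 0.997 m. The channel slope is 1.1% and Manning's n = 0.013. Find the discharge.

For a circular section of diameter D = 1.94 m at depth y = 0.997 m, the central angle is θ = 2 arccos(1 − 2y/D) = 3.197 rad. Then A = (D²/8)(θ − sin θ) = 1.53 m² and P = Dθ/2 = 3.101 m.
Hydraulic radius R = A/P = 1.53/3.101 = 0.4934 m.
Manning's equation: Q = (1/n) A R^(2/3) S^(1/2) = (1/0.013) × 1.53 × 0.4934^(2/3) × 0.011^(1/2) = 7.71 m³/s.

Q = 7.71 m³/s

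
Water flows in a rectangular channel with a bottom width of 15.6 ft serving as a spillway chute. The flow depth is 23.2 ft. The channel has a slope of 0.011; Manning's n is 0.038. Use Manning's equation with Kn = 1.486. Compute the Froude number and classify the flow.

Flow area A = b·y = 15.6 × 23.2 = 361.9 ft². Wetted perimeter P = b + 2y = 15.6 + 2×23.2 = 62 ft.
Hydraulic radius R = A/P = 361.9/62 = 5.837 ft.
V = (1.486/n) R^(2/3) √S = (1.486/0.038) × 5.837^(2/3) × √0.011 = 13.3 ft/s. Hydraulic depth D_h = A/T = 361.9/15.6 = 23.2 ft.
Froude number Fr = V/√(g·D_h) = 13.3/√(32.2×23.2) = 0.486, which is less than 1, so the flow is subcritical.

subcritical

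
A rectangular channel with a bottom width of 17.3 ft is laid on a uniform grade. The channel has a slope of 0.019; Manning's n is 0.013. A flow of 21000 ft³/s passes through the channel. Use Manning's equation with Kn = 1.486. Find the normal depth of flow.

y_n = 22.7 ft

Manning's equation rearranged: A R^(2/3) = nQ / (1.486·√S) = 0.013 × 21000 / (1.486 × √0.019) = 1333.
At y = 25.3 ft: A R^(2/3) = 1516 — too large.
At y = 15.5 ft: A R^(2/3) = 840.7 — too small.
At y = 22.7 ft: A R^(2/3) = 1334 — close enough.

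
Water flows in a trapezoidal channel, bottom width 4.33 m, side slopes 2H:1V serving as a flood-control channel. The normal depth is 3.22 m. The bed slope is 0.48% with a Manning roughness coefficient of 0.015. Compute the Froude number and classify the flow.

supercritical

With bottom width b = 4.33 m and side slope z = 2: A = (b + zy)y = (4.33 + 2×3.22)×3.22 = 34.68 m²; P = b + 2y√(1+z²) = 4.33 + 2×3.22×2.236 = 18.73 m.
Hydraulic radius R = A/P = 34.68/18.73 = 1.852 m.
V = (1/n) R^(2/3) √S = (1/0.015) × 1.852^(2/3) × √0.0048 = 6.964 m/s. Hydraulic depth D_h = A/T = 34.68/17.21 = 2.015 m.
Froude number Fr = V/√(g·D_h) = 6.964/√(9.81×2.015) = 1.57, which is greater than 1, so the flow is supercritical.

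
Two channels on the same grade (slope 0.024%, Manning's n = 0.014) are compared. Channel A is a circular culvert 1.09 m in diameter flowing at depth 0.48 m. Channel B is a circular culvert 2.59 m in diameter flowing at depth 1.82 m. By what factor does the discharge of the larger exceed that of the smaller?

21.1

Channel A: For a circular section of diameter D = 1.09 m at depth y = 0.48 m, the central angle is θ = 2 arccos(1 − 2y/D) = 2.902 rad. Then A = (D²/8)(θ − sin θ) = 0.3959 m² and P = Dθ/2 = 1.582 m. Hydraulic radius R = A/P = 0.3959/1.582 = 0.2503 m. Q_A = (1/0.014)·0.3959·0.2503^(2/3)·√0.00024 = 0.174 m³/s.
Channel B: For a circular section of diameter D = 2.59 m at depth y = 1.82 m, the central angle is θ = 2 arccos(1 − 2y/D) = 3.976 rad. Then A = (D²/8)(θ − sin θ) = 3.956 m² and P = Dθ/2 = 5.149 m. Hydraulic radius R = A/P = 3.956/5.149 = 0.7682 m. Q_B = (1/0.014)·3.956·0.7682^(2/3)·√0.00024 = 3.672 m³/s.
The larger discharge is 3.672 m³/s and the smaller is 0.174 m³/s; the ratio is 21.1.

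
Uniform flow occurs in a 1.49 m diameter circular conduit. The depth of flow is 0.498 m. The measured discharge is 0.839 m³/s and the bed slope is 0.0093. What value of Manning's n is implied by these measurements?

For a circular section of diameter D = 1.49 m at depth y = 0.498 m, the central angle is θ = 2 arccos(1 − 2y/D) = 2.466 rad. Then A = (D²/8)(θ − sin θ) = 0.5107 m² and P = Dθ/2 = 1.837 m.
Hydraulic radius R = A/P = 0.5107/1.837 = 0.278 m.
Rearranging Manning's equation: n = (1/Q) A R^(2/3) S^(1/2) = (1/0.839) × 0.5107 × 0.278^(2/3) × √0.0093 = 0.025.

n = 0.025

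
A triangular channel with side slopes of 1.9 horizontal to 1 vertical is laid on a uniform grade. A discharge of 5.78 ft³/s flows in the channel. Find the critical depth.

At critical depth, Q² T / (g A³) = 1, i.e. A³/T = Q²/g = 5.78²/32.2 = 1.038.
Try y = 0.672 ft: A³/T = 0.2474 — short.
Try y = 1.02 ft: A³/T = 1.993 — over.
Try y = 0.895 ft: A³/T = 1.037 — matches.

y_c = 0.895 ft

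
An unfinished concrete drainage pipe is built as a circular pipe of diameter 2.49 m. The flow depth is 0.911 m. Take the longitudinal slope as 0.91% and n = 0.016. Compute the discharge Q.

Q = 6.05 m³/s

For a circular section of diameter D = 2.49 m at depth y = 0.911 m, the central angle is θ = 2 arccos(1 − 2y/D) = 2.598 rad. Then A = (D²/8)(θ − sin θ) = 1.613 m² and P = Dθ/2 = 3.235 m.
Hydraulic radius R = A/P = 1.613/3.235 = 0.4987 m.
Manning's equation: Q = (1/n) A R^(2/3) S^(1/2) = (1/0.016) × 1.613 × 0.4987^(2/3) × 0.0091^(1/2) = 6.05 m³/s.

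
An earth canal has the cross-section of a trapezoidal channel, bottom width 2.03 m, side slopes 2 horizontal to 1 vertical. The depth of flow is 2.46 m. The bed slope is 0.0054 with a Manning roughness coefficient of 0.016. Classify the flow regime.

With bottom width b = 2.03 m and side slope z = 2: A = (b + zy)y = (2.03 + 2×2.46)×2.46 = 17.1 m²; P = b + 2y√(1+z²) = 2.03 + 2×2.46×2.236 = 13.03 m.
Hydraulic radius R = A/P = 17.1/13.03 = 1.312 m.
V = (1/n) R^(2/3) √S = (1/0.016) × 1.312^(2/3) × √0.0054 = 5.504 m/s. Hydraulic depth D_h = A/T = 17.1/11.87 = 1.44 m.
Froude number Fr = V/√(g·D_h) = 5.504/√(9.81×1.44) = 1.46, which is greater than 1, so the flow is supercritical.

supercritical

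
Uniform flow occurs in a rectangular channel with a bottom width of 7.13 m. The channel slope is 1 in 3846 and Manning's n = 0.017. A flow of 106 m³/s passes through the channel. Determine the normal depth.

y_n = 8.49 m

Manning's equation rearranged: A R^(2/3) = nQ / (1·√S) = 0.017 × 106 / (√0.00026) = 111.8.
At y = 5.86 m: A R^(2/3) = 71.03 — short.
At y = 10.3 m: A R^(2/3) = 140.6 — over.
At y = 8.49 m: A R^(2/3) = 111.8 — matches.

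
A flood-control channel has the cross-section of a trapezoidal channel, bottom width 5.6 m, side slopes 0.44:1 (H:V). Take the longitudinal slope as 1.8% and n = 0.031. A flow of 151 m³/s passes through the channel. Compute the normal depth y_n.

Manning's equation rearranged: A R^(2/3) = nQ / (1·√S) = 0.031 × 151 / (√0.018) = 34.89.
At y = 2.79 m: A R^(2/3) = 26.37 — too small.
At y = 3.31 m: A R^(2/3) = 34.82 — close enough.

y_n = 3.31 m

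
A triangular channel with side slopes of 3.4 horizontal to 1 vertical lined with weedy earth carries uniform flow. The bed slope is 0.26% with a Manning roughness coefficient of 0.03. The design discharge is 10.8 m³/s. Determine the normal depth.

y_n = 1.52 m

Manning's equation rearranged: A R^(2/3) = nQ / (1·√S) = 0.03 × 10.8 / (√0.0026) = 6.354.
Try y = 1.19 m: A R^(2/3) = 3.313 — too small.
Try y = 1.92 m: A R^(2/3) = 11.86 — too large.
Try y = 1.52 m: A R^(2/3) = 6.364 — ≈ 6.354.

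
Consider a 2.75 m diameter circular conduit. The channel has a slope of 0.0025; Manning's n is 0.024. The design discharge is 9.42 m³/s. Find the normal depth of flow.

y_n = 2.2 m

Manning's equation rearranged: A R^(2/3) = nQ / (1·√S) = 0.024 × 9.42 / (√0.0025) = 4.522.
Trying y = 1.5 m: A R^(2/3) = 2.674 — short.
Trying y = 2.56 m: A R^(2/3) = 4.975 — over.
Trying y = 2.2 m: A R^(2/3) = 4.522 — close enough.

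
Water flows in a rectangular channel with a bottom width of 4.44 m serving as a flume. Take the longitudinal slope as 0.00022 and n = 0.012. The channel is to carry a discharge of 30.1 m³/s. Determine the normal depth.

y_n = 4.26 m

Manning's equation rearranged: A R^(2/3) = nQ / (1·√S) = 0.012 × 30.1 / (√0.00022) = 24.35.
At y = 3.17 m: A R^(2/3) = 16.81 — too small.
At y = 4.26 m: A R^(2/3) = 24.34 — close enough.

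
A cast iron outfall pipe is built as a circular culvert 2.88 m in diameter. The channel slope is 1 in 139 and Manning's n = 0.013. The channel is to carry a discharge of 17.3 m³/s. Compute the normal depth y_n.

y_n = 1.45 m

Manning's equation rearranged: A R^(2/3) = nQ / (1·√S) = 0.013 × 17.3 / (√0.007194) = 2.652.
Trying y = 1.23 m: A R^(2/3) = 1.986 — short.
Trying y = 1.83 m: A R^(2/3) = 3.831 — over.
Trying y = 1.45 m: A R^(2/3) = 2.647 — close enough.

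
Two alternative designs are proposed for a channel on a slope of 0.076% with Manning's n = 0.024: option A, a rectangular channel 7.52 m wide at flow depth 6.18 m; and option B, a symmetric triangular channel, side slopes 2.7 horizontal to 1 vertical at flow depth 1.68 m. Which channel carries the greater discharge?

Channel A: Flow area A = b·y = 7.52 × 6.18 = 46.47 m². Wetted perimeter P = b + 2y = 7.52 + 2×6.18 = 19.88 m. Hydraulic radius R = A/P = 46.47/19.88 = 2.338 m. Q_A = (1/0.024)·46.47·2.338^(2/3)·√0.00076 = 94.03 m³/s.
Channel B: For a triangular section with side slope z = 2.7: A = zy² = 2.7×1.68² = 7.62 m²; P = 2y√(1+z²) = 2×1.68×2.879 = 9.674 m. Hydraulic radius R = A/P = 7.62/9.674 = 0.7877 m. Q_B = (1/0.024)·7.62·0.7877^(2/3)·√0.00076 = 7.466 m³/s.
Q_A = 94.03 m³/s vs Q_B = 7.466 m³/s, so channel A carries more.

channel A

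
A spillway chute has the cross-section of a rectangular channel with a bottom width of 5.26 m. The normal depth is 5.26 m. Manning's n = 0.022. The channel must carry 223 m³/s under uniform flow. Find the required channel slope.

Flow area A = b·y = 5.26 × 5.26 = 27.67 m². Wetted perimeter P = b + 2y = 5.26 + 2×5.26 = 15.78 m.
Hydraulic radius R = A/P = 27.67/15.78 = 1.753 m.
From Manning's equation, S = [nQ / (1 A R^(2/3))]² = [0.022 × 223 / (1 × 27.67 × 1.753^(2/3))]² = 0.0149.

S = 0.0149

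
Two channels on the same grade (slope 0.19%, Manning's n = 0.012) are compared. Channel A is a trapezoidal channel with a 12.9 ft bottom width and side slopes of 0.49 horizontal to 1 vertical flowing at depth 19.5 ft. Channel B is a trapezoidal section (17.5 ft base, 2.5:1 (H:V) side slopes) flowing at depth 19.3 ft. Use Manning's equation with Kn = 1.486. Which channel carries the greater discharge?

Channel A: With bottom width b = 12.9 ft and side slope z = 0.49: A = (b + zy)y = (12.9 + 0.49×19.5)×19.5 = 437.9 ft²; P = b + 2y√(1+z²) = 12.9 + 2×19.5×1.114 = 56.33 ft. Hydraulic radius R = A/P = 437.9/56.33 = 7.773 ft. Q_A = (1.486/0.012)·437.9·7.773^(2/3)·√0.0019 = 9275 ft³/s.
Channel B: With bottom width b = 17.5 ft and side slope z = 2.5: A = (b + zy)y = (17.5 + 2.5×19.3)×19.3 = 1269 ft²; P = b + 2y√(1+z²) = 17.5 + 2×19.3×2.693 = 121.4 ft. Hydraulic radius R = A/P = 1269/121.4 = 10.45 ft. Q_B = (1.486/0.012)·1269·10.45^(2/3)·√0.0019 = 32740 ft³/s.
Q_A = 9275 ft³/s vs Q_B = 32740 ft³/s, so channel B carries more.

channel B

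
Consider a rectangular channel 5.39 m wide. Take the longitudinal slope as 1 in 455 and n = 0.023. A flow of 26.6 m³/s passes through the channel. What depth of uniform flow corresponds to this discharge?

y_n = 2.15 m

Manning's equation rearranged: A R^(2/3) = nQ / (1·√S) = 0.023 × 26.6 / (√0.002198) = 13.05.
At y = 2.57 m: A R^(2/3) = 16.63 — over.
At y = 1.47 m: A R^(2/3) = 7.663 — short.
At y = 2.15 m: A R^(2/3) = 13.06 — ≈ 13.05.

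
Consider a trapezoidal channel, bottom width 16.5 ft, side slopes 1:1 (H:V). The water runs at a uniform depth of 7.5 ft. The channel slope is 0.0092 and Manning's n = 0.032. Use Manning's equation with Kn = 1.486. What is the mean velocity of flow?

V = 12.6 ft/s

With bottom width b = 16.5 ft and side slope z = 1: A = (b + zy)y = (16.5 + 1×7.5)×7.5 = 180 ft²; P = b + 2y√(1+z²) = 16.5 + 2×7.5×1.414 = 37.71 ft.
Hydraulic radius R = A/P = 180/37.71 = 4.773 ft.
From Manning's equation, V = (1.486/n) R^(2/3) S^(1/2) = (1.486/0.032) × 4.773^(2/3) × 0.0092^(1/2) = 12.6 ft/s.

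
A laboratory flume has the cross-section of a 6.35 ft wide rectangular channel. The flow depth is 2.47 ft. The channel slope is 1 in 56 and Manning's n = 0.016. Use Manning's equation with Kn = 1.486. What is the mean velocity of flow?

Flow area A = b·y = 6.35 × 2.47 = 15.68 ft². Wetted perimeter P = b + 2y = 6.35 + 2×2.47 = 11.29 ft.
Hydraulic radius R = A/P = 15.68/11.29 = 1.389 ft.
From Manning's equation, V = (1.486/n) R^(2/3) S^(1/2) = (1.486/0.016) × 1.389^(2/3) × 0.01786^(1/2) = 15.5 ft/s.

V = 15.5 ft/s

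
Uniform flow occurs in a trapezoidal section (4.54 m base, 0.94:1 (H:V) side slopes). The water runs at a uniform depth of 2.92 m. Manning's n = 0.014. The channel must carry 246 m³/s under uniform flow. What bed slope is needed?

With bottom width b = 4.54 m and side slope z = 0.94: A = (b + zy)y = (4.54 + 0.94×2.92)×2.92 = 21.27 m²; P = b + 2y√(1+z²) = 4.54 + 2×2.92×1.372 = 12.56 m.
Hydraulic radius R = A/P = 21.27/12.56 = 1.694 m.
From Manning's equation, S = [nQ / (1 A R^(2/3))]² = [0.014 × 246 / (1 × 21.27 × 1.694^(2/3))]² = 0.013.

S = 0.013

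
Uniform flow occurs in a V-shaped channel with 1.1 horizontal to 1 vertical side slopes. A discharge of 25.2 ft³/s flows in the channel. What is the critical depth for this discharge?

At critical depth, Q² T / (g A³) = 1, i.e. A³/T = Q²/g = 25.2²/32.2 = 19.72.
Try y = 2.24 ft: A³/T = 34.12 — too large.
Try y = 1.42 ft: A³/T = 3.493 — too small.
Try y = 2.01 ft: A³/T = 19.85 — close enough.

y_c = 2.01 ft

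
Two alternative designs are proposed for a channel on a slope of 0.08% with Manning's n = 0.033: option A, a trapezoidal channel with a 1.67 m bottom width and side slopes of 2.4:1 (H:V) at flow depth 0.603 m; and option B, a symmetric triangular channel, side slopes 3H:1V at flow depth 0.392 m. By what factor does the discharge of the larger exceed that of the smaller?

6.69

Channel A: With bottom width b = 1.67 m and side slope z = 2.4: A = (b + zy)y = (1.67 + 2.4×0.603)×0.603 = 1.88 m²; P = b + 2y√(1+z²) = 1.67 + 2×0.603×2.6 = 4.806 m. Hydraulic radius R = A/P = 1.88/4.806 = 0.3911 m. Q_A = (1/0.033)·1.88·0.3911^(2/3)·√0.0008 = 0.8617 m³/s.
Channel B: For a triangular section with side slope z = 3: A = zy² = 3×0.392² = 0.461 m²; P = 2y√(1+z²) = 2×0.392×3.162 = 2.479 m. Hydraulic radius R = A/P = 0.461/2.479 = 0.1859 m. Q_B = (1/0.033)·0.461·0.1859^(2/3)·√0.0008 = 0.1287 m³/s.
The larger discharge is 0.8617 m³/s and the smaller is 0.1287 m³/s; the ratio is 6.69.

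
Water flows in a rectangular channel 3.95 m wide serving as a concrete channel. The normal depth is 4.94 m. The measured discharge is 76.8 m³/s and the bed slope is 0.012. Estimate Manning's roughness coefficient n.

Flow area A = b·y = 3.95 × 4.94 = 19.51 m². Wetted perimeter P = b + 2y = 3.95 + 2×4.94 = 13.83 m.
Hydraulic radius R = A/P = 19.51/13.83 = 1.411 m.
Rearranging Manning's equation: n = (1/Q) A R^(2/3) S^(1/2) = (1/76.8) × 19.51 × 1.411^(2/3) × √0.012 = 0.035.

n = 0.035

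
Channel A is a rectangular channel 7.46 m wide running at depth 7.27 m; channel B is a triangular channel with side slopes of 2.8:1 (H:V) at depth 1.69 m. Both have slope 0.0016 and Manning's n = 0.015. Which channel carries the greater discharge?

Channel A: Flow area A = b·y = 7.46 × 7.27 = 54.23 m². Wetted perimeter P = b + 2y = 7.46 + 2×7.27 = 22 m. Hydraulic radius R = A/P = 54.23/22 = 2.465 m. Q_A = (1/0.015)·54.23·2.465^(2/3)·√0.0016 = 263.9 m³/s.
Channel B: For a triangular section with side slope z = 2.8: A = zy² = 2.8×1.69² = 7.997 m²; P = 2y√(1+z²) = 2×1.69×2.973 = 10.05 m. Hydraulic radius R = A/P = 7.997/10.05 = 0.7958 m. Q_B = (1/0.015)·7.997·0.7958^(2/3)·√0.0016 = 18.31 m³/s.
Q_A = 263.9 m³/s vs Q_B = 18.31 m³/s, so channel A carries more.

channel A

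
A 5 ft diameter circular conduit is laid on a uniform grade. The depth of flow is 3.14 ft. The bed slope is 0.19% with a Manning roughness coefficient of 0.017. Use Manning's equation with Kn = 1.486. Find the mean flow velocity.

For a circular section of diameter D = 5 ft at depth y = 3.14 ft, the central angle is θ = 2 arccos(1 − 2y/D) = 3.659 rad. Then A = (D²/8)(θ − sin θ) = 12.98 ft² and P = Dθ/2 = 9.148 ft.
Hydraulic radius R = A/P = 12.98/9.148 = 1.419 ft.
From Manning's equation, V = (1.486/n) R^(2/3) S^(1/2) = (1.486/0.017) × 1.419^(2/3) × 0.0019^(1/2) = 4.81 ft/s.

V = 4.81 ft/s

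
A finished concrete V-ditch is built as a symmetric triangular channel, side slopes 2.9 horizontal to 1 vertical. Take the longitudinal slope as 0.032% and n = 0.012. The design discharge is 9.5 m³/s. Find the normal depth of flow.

y_n = 1.62 m

Manning's equation rearranged: A R^(2/3) = nQ / (1·√S) = 0.012 × 9.5 / (√0.00032) = 6.373.
Try y = 1.84 m: A R^(2/3) = 8.946 — too large.
Try y = 1.3 m: A R^(2/3) = 3.542 — too small.
Try y = 1.62 m: A R^(2/3) = 6.37 — ≈ 6.373.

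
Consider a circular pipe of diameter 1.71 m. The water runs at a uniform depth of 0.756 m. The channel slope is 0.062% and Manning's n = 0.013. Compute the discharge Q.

For a circular section of diameter D = 1.71 m at depth y = 0.756 m, the central angle is θ = 2 arccos(1 − 2y/D) = 2.909 rad. Then A = (D²/8)(θ − sin θ) = 0.9794 m² and P = Dθ/2 = 2.488 m.
Hydraulic radius R = A/P = 0.9794/2.488 = 0.3937 m.
Manning's equation: Q = (1/n) A R^(2/3) S^(1/2) = (1/0.013) × 0.9794 × 0.3937^(2/3) × 0.00062^(1/2) = 1.01 m³/s.

Q = 1.01 m³/s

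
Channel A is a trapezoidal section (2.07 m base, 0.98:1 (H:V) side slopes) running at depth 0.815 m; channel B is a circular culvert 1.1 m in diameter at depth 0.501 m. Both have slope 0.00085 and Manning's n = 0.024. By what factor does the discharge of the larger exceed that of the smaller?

Channel A: With bottom width b = 2.07 m and side slope z = 0.98: A = (b + zy)y = (2.07 + 0.98×0.815)×0.815 = 2.338 m²; P = b + 2y√(1+z²) = 2.07 + 2×0.815×1.4 = 4.352 m. Hydraulic radius R = A/P = 2.338/4.352 = 0.5372 m. Q_A = (1/0.024)·2.338·0.5372^(2/3)·√0.00085 = 1.877 m³/s.
Channel B: For a circular section of diameter D = 1.1 m at depth y = 0.501 m, the central angle is θ = 2 arccos(1 − 2y/D) = 2.963 rad. Then A = (D²/8)(θ − sin θ) = 0.4213 m² and P = Dθ/2 = 1.63 m. Hydraulic radius R = A/P = 0.4213/1.63 = 0.2585 m. Q_B = (1/0.024)·0.4213·0.2585^(2/3)·√0.00085 = 0.2077 m³/s.
The larger discharge is 1.877 m³/s and the smaller is 0.2077 m³/s; the ratio is 9.04.

9.04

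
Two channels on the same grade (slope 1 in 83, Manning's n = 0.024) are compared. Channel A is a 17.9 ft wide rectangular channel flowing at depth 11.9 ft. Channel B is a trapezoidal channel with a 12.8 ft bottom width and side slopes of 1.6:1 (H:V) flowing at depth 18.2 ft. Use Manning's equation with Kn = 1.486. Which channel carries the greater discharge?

channel B

Channel A: Flow area A = b·y = 17.9 × 11.9 = 213 ft². Wetted perimeter P = b + 2y = 17.9 + 2×11.9 = 41.7 ft. Hydraulic radius R = A/P = 213/41.7 = 5.108 ft. Q_A = (1.486/0.024)·213·5.108^(2/3)·√0.01205 = 4294 ft³/s.
Channel B: With bottom width b = 12.8 ft and side slope z = 1.6: A = (b + zy)y = (12.8 + 1.6×18.2)×18.2 = 762.9 ft²; P = b + 2y√(1+z²) = 12.8 + 2×18.2×1.887 = 81.48 ft. Hydraulic radius R = A/P = 762.9/81.48 = 9.364 ft. Q_B = (1.486/0.024)·762.9·9.364^(2/3)·√0.01205 = 23040 ft³/s.
Q_A = 4294 ft³/s vs Q_B = 23040 ft³/s, so channel B carries more.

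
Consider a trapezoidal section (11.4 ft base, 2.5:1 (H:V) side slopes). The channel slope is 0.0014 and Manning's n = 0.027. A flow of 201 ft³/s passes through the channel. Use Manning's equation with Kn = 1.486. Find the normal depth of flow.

y_n = 3.1 ft

Manning's equation rearranged: A R^(2/3) = nQ / (1.486·√S) = 0.027 × 201 / (1.486 × √0.0014) = 97.61.
At y = 2.37 ft: A R^(2/3) = 58.47 — low.
At y = 3.4 ft: A R^(2/3) = 117.1 — high.
At y = 3.1 ft: A R^(2/3) = 97.76 — close enough.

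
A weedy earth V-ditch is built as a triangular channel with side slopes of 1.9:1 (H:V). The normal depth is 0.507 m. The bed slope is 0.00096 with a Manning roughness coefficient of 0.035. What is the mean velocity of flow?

For a triangular section with side slope z = 1.9: A = zy² = 1.9×0.507² = 0.4884 m²; P = 2y√(1+z²) = 2×0.507×2.147 = 2.177 m.
Hydraulic radius R = A/P = 0.4884/2.177 = 0.2243 m.
From Manning's equation, V = (1/n) R^(2/3) S^(1/2) = (1/0.035) × 0.2243^(2/3) × 0.00096^(1/2) = 0.327 m/s.

V = 0.327 m/s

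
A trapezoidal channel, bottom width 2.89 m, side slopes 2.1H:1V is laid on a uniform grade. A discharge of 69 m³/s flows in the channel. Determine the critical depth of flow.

At critical depth, Q² T / (g A³) = 1, i.e. A³/T = Q²/g = 69²/9.81 = 485.3.
At y = 1.88 m: A³/T = 197 — low.
At y = 2.35 m: A³/T = 487.3 — close enough.

y_c = 2.35 m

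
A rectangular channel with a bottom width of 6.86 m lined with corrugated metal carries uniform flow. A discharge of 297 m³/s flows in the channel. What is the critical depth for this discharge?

For a rectangular channel, critical depth y_c = (q²/g)^(1/3) where q = Q/b = 297/6.86 = 43.29 m²/s.
So y_c = (43.29²/9.81)^(1/3) = 5.76 m.

y_c = 5.76 m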